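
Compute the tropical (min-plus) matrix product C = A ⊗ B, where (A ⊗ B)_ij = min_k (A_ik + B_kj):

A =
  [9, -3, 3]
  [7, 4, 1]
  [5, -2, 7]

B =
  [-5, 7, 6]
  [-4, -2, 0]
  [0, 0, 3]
A ⊗ B =
  [-7, -5, -3]
  [0, 1, 4]
  [-6, -4, -2]

Apply the min-plus product entry-by-entry:
  C[0][0] = min over k of (A[0][0] + B[0][0] = 9 + -5 = 4, A[0][1] + B[1][0] = -3 + -4 = -7, A[0][2] + B[2][0] = 3 + 0 = 3) = -7 (attained at k = 1)
  C[0][1] = min over k of (A[0][0] + B[0][1] = 9 + 7 = 16, A[0][1] + B[1][1] = -3 + -2 = -5, A[0][2] + B[2][1] = 3 + 0 = 3) = -5 (attained at k = 1)
  C[0][2] = min over k of (A[0][0] + B[0][2] = 9 + 6 = 15, A[0][1] + B[1][2] = -3 + 0 = -3, A[0][2] + B[2][2] = 3 + 3 = 6) = -3 (attained at k = 1)
  C[1][0] = min over k of (A[1][0] + B[0][0] = 7 + -5 = 2, A[1][1] + B[1][0] = 4 + -4 = 0, A[1][2] + B[2][0] = 1 + 0 = 1) = 0 (attained at k = 1)
  C[1][1] = min over k of (A[1][0] + B[0][1] = 7 + 7 = 14, A[1][1] + B[1][1] = 4 + -2 = 2, A[1][2] + B[2][1] = 1 + 0 = 1) = 1 (attained at k = 2)
  C[1][2] = min over k of (A[1][0] + B[0][2] = 7 + 6 = 13, A[1][1] + B[1][2] = 4 + 0 = 4, A[1][2] + B[2][2] = 1 + 3 = 4) = 4 (attained at k = 1)
  C[2][0] = min over k of (A[2][0] + B[0][0] = 5 + -5 = 0, A[2][1] + B[1][0] = -2 + -4 = -6, A[2][2] + B[2][0] = 7 + 0 = 7) = -6 (attained at k = 1)
  C[2][1] = min over k of (A[2][0] + B[0][1] = 5 + 7 = 12, A[2][1] + B[1][1] = -2 + -2 = -4, A[2][2] + B[2][1] = 7 + 0 = 7) = -4 (attained at k = 1)
  C[2][2] = min over k of (A[2][0] + B[0][2] = 5 + 6 = 11, A[2][1] + B[1][2] = -2 + 0 = -2, A[2][2] + B[2][2] = 7 + 3 = 10) = -2 (attained at k = 1)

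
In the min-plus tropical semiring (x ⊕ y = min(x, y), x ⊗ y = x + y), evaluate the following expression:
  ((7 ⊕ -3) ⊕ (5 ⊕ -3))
((7 ⊕ -3) ⊕ (5 ⊕ -3)) = -3

Expand innermost to outermost. Recall ⊕ takes the minimum of its arguments and ⊗ takes their sum. Working out the expression ((7 ⊕ -3) ⊕ (5 ⊕ -3)) gives -3.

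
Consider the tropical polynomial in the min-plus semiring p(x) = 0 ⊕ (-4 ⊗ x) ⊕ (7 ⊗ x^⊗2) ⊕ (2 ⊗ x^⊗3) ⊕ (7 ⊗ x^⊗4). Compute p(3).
p(3) = -1

A tropical monomial a ⊗ x^⊗i evaluates to a + i · x. Evaluating each term at x = 3:
  Term 0 contributes 0 + 0 · 3 = 0
  Term 1 contributes -4 + 1 · 3 = -1
  Term 2 contributes 7 + 2 · 3 = 13
  Term 3 contributes 2 + 3 · 3 = 11
  Term 4 contributes 7 + 4 · 3 = 19
p(3) = ⊕ of these = min[0, -1, 13, 11, 19] = -1.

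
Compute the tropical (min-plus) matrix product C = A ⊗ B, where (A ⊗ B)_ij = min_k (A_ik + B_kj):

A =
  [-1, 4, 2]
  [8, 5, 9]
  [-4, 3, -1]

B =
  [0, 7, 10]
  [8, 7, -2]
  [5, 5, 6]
A ⊗ B =
  [-1, 6, 2]
  [8, 12, 3]
  [-4, 3, 1]

Apply the min-plus product entry-by-entry:
  C[0][0] = min over k of (A[0][0] + B[0][0] = -1 + 0 = -1, A[0][1] + B[1][0] = 4 + 8 = 12, A[0][2] + B[2][0] = 2 + 5 = 7) = -1 (attained at k = 0)
  C[0][1] = min over k of (A[0][0] + B[0][1] = -1 + 7 = 6, A[0][1] + B[1][1] = 4 + 7 = 11, A[0][2] + B[2][1] = 2 + 5 = 7) = 6 (attained at k = 0)
  C[0][2] = min over k of (A[0][0] + B[0][2] = -1 + 10 = 9, A[0][1] + B[1][2] = 4 + -2 = 2, A[0][2] + B[2][2] = 2 + 6 = 8) = 2 (attained at k = 1)
  C[1][0] = min over k of (A[1][0] + B[0][0] = 8 + 0 = 8, A[1][1] + B[1][0] = 5 + 8 = 13, A[1][2] + B[2][0] = 9 + 5 = 14) = 8 (attained at k = 0)
  C[1][1] = min over k of (A[1][0] + B[0][1] = 8 + 7 = 15, A[1][1] + B[1][1] = 5 + 7 = 12, A[1][2] + B[2][1] = 9 + 5 = 14) = 12 (attained at k = 1)
  C[1][2] = min over k of (A[1][0] + B[0][2] = 8 + 10 = 18, A[1][1] + B[1][2] = 5 + -2 = 3, A[1][2] + B[2][2] = 9 + 6 = 15) = 3 (attained at k = 1)
  C[2][0] = min over k of (A[2][0] + B[0][0] = -4 + 0 = -4, A[2][1] + B[1][0] = 3 + 8 = 11, A[2][2] + B[2][0] = -1 + 5 = 4) = -4 (attained at k = 0)
  C[2][1] = min over k of (A[2][0] + B[0][1] = -4 + 7 = 3, A[2][1] + B[1][1] = 3 + 7 = 10, A[2][2] + B[2][1] = -1 + 5 = 4) = 3 (attained at k = 0)
  C[2][2] = min over k of (A[2][0] + B[0][2] = -4 + 10 = 6, A[2][1] + B[1][2] = 3 + -2 = 1, A[2][2] + B[2][2] = -1 + 6 = 5) = 1 (attained at k = 1)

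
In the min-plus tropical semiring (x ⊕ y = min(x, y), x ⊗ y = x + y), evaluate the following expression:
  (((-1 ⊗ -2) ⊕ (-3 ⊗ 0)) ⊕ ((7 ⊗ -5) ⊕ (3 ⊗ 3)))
(((-1 ⊗ -2) ⊕ (-3 ⊗ 0)) ⊕ ((7 ⊗ -5) ⊕ (3 ⊗ 3))) = -3

Expand innermost to outermost. Recall ⊕ takes the minimum of its arguments and ⊗ takes their sum. Working out the expression (((-1 ⊗ -2) ⊕ (-3 ⊗ 0)) ⊕ ((7 ⊗ -5) ⊕ (3 ⊗ 3))) gives -3.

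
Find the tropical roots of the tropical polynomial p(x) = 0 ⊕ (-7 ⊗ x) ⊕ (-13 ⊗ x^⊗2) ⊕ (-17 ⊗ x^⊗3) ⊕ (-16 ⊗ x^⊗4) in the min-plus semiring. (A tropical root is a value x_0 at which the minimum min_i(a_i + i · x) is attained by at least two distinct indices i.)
Roots: {-1, 4, 6, 7}

Each tropical root is a break point of the lower envelope of the lines y = a_i + i · x (there are 5 lines, with slopes 0, 1, ..., 4). Only the lines that attain the minimum somewhere contribute to roots; other lines are dominated. Here the surviving (envelope) indices are i = 4, i = 3, i = 2, i = 1, i = 0.
Intersections between consecutive envelope lines give the roots: for adjacent envelope indices i < j the intersection is x = (a_i − a_j) / (j − i). Reading off the sorted break points: {-1, 4, 6, 7}.
Verification: at each break x_0, at least two indices attain the minimum of min_i(a_i + i · x_0).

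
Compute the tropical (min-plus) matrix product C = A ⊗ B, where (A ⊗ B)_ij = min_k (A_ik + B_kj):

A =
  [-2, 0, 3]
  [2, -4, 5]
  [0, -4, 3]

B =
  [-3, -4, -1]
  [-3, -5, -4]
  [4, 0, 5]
A ⊗ B =
  [-5, -6, -4]
  [-7, -9, -8]
  [-7, -9, -8]

Apply the min-plus product entry-by-entry:
  C[0][0] = min over k of (A[0][0] + B[0][0] = -2 + -3 = -5, A[0][1] + B[1][0] = 0 + -3 = -3, A[0][2] + B[2][0] = 3 + 4 = 7) = -5 (attained at k = 0)
  C[0][1] = min over k of (A[0][0] + B[0][1] = -2 + -4 = -6, A[0][1] + B[1][1] = 0 + -5 = -5, A[0][2] + B[2][1] = 3 + 0 = 3) = -6 (attained at k = 0)
  C[0][2] = min over k of (A[0][0] + B[0][2] = -2 + -1 = -3, A[0][1] + B[1][2] = 0 + -4 = -4, A[0][2] + B[2][2] = 3 + 5 = 8) = -4 (attained at k = 1)
  C[1][0] = min over k of (A[1][0] + B[0][0] = 2 + -3 = -1, A[1][1] + B[1][0] = -4 + -3 = -7, A[1][2] + B[2][0] = 5 + 4 = 9) = -7 (attained at k = 1)
  C[1][1] = min over k of (A[1][0] + B[0][1] = 2 + -4 = -2, A[1][1] + B[1][1] = -4 + -5 = -9, A[1][2] + B[2][1] = 5 + 0 = 5) = -9 (attained at k = 1)
  C[1][2] = min over k of (A[1][0] + B[0][2] = 2 + -1 = 1, A[1][1] + B[1][2] = -4 + -4 = -8, A[1][2] + B[2][2] = 5 + 5 = 10) = -8 (attained at k = 1)
  C[2][0] = min over k of (A[2][0] + B[0][0] = 0 + -3 = -3, A[2][1] + B[1][0] = -4 + -3 = -7, A[2][2] + B[2][0] = 3 + 4 = 7) = -7 (attained at k = 1)
  C[2][1] = min over k of (A[2][0] + B[0][1] = 0 + -4 = -4, A[2][1] + B[1][1] = -4 + -5 = -9, A[2][2] + B[2][1] = 3 + 0 = 3) = -9 (attained at k = 1)
  C[2][2] = min over k of (A[2][0] + B[0][2] = 0 + -1 = -1, A[2][1] + B[1][2] = -4 + -4 = -8, A[2][2] + B[2][2] = 3 + 5 = 8) = -8 (attained at k = 1)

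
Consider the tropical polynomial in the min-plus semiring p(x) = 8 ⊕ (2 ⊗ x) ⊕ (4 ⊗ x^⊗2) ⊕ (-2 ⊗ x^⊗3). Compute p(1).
p(1) = 1

A tropical monomial a ⊗ x^⊗i evaluates to a + i · x. Evaluating each term at x = 1:
  Term 0 contributes 8 + 0 · 1 = 8
  Term 1 contributes 2 + 1 · 1 = 3
  Term 2 contributes 4 + 2 · 1 = 6
  Term 3 contributes -2 + 3 · 1 = 1
p(1) = ⊕ of these = min[8, 3, 6, 1] = 1.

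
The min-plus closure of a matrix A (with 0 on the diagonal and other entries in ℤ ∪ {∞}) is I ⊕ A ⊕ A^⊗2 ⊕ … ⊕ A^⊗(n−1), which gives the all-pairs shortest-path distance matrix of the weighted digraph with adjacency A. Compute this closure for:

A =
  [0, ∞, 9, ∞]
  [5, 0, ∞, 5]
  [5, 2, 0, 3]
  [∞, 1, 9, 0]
Closure =
  [0, 11, 9, 12]
  [5, 0, 14, 5]
  [5, 2, 0, 3]
  [6, 1, 9, 0]

This is the Floyd-Warshall all-pairs shortest-path computation. For each intermediate vertex k = 0, 1, …, 3, update dist[i][j] ← min(dist[i][j], dist[i][k] + dist[k][j]). The final matrix gives, for each (i, j), the minimum total weight of any directed path from i to j (possibly empty when i = j).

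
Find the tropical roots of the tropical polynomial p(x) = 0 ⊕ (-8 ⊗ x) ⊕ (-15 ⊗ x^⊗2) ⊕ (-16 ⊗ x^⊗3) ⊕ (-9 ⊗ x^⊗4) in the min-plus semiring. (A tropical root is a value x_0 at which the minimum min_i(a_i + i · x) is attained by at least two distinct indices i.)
Roots: {-7, 1, 7, 8}

Each tropical root is a break point of the lower envelope of the lines y = a_i + i · x (there are 5 lines, with slopes 0, 1, ..., 4). Only the lines that attain the minimum somewhere contribute to roots; other lines are dominated. Here the surviving (envelope) indices are i = 4, i = 3, i = 2, i = 1, i = 0.
Intersections between consecutive envelope lines give the roots: for adjacent envelope indices i < j the intersection is x = (a_i − a_j) / (j − i). Reading off the sorted break points: {-7, 1, 7, 8}.
Verification: at each break x_0, at least two indices attain the minimum of min_i(a_i + i · x_0).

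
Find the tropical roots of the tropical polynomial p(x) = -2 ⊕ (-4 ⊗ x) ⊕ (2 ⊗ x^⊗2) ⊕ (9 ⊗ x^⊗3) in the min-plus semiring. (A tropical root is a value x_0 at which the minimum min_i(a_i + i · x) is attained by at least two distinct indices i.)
Roots: {-7, -6, 2}

Each tropical root is a break point of the lower envelope of the lines y = a_i + i · x (there are 4 lines, with slopes 0, 1, ..., 3). Only the lines that attain the minimum somewhere contribute to roots; other lines are dominated. Here the surviving (envelope) indices are i = 3, i = 2, i = 1, i = 0.
Intersections between consecutive envelope lines give the roots: for adjacent envelope indices i < j the intersection is x = (a_i − a_j) / (j − i). Reading off the sorted break points: {-7, -6, 2}.
Verification: at each break x_0, at least two indices attain the minimum of min_i(a_i + i · x_0).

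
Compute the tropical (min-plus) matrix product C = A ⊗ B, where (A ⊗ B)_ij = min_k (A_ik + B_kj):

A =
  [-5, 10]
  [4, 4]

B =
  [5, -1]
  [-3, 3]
A ⊗ B =
  [0, -6]
  [1, 3]

Apply the min-plus product entry-by-entry:
  C[0][0] = min over k of (A[0][0] + B[0][0] = -5 + 5 = 0, A[0][1] + B[1][0] = 10 + -3 = 7) = 0 (attained at k = 0)
  C[0][1] = min over k of (A[0][0] + B[0][1] = -5 + -1 = -6, A[0][1] + B[1][1] = 10 + 3 = 13) = -6 (attained at k = 0)
  C[1][0] = min over k of (A[1][0] + B[0][0] = 4 + 5 = 9, A[1][1] + B[1][0] = 4 + -3 = 1) = 1 (attained at k = 1)
  C[1][1] = min over k of (A[1][0] + B[0][1] = 4 + -1 = 3, A[1][1] + B[1][1] = 4 + 3 = 7) = 3 (attained at k = 0)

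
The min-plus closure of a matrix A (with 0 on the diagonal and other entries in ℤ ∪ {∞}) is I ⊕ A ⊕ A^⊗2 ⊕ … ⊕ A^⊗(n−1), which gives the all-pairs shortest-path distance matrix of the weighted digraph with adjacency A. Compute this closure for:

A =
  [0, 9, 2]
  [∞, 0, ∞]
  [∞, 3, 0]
Closure =
  [0, 5, 2]
  [∞, 0, ∞]
  [∞, 3, 0]

This is the Floyd-Warshall all-pairs shortest-path computation. For each intermediate vertex k = 0, 1, …, 2, update dist[i][j] ← min(dist[i][j], dist[i][k] + dist[k][j]). The final matrix gives, for each (i, j), the minimum total weight of any directed path from i to j (possibly empty when i = j).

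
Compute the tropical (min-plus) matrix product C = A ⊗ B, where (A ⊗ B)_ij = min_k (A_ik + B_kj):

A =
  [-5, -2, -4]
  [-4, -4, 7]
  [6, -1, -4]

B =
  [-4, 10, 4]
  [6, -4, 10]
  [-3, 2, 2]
A ⊗ B =
  [-9, -6, -2]
  [-8, -8, 0]
  [-7, -5, -2]

Apply the min-plus product entry-by-entry:
  C[0][0] = min over k of (A[0][0] + B[0][0] = -5 + -4 = -9, A[0][1] + B[1][0] = -2 + 6 = 4, A[0][2] + B[2][0] = -4 + -3 = -7) = -9 (attained at k = 0)
  C[0][1] = min over k of (A[0][0] + B[0][1] = -5 + 10 = 5, A[0][1] + B[1][1] = -2 + -4 = -6, A[0][2] + B[2][1] = -4 + 2 = -2) = -6 (attained at k = 1)
  C[0][2] = min over k of (A[0][0] + B[0][2] = -5 + 4 = -1, A[0][1] + B[1][2] = -2 + 10 = 8, A[0][2] + B[2][2] = -4 + 2 = -2) = -2 (attained at k = 2)
  C[1][0] = min over k of (A[1][0] + B[0][0] = -4 + -4 = -8, A[1][1] + B[1][0] = -4 + 6 = 2, A[1][2] + B[2][0] = 7 + -3 = 4) = -8 (attained at k = 0)
  C[1][1] = min over k of (A[1][0] + B[0][1] = -4 + 10 = 6, A[1][1] + B[1][1] = -4 + -4 = -8, A[1][2] + B[2][1] = 7 + 2 = 9) = -8 (attained at k = 1)
  C[1][2] = min over k of (A[1][0] + B[0][2] = -4 + 4 = 0, A[1][1] + B[1][2] = -4 + 10 = 6, A[1][2] + B[2][2] = 7 + 2 = 9) = 0 (attained at k = 0)
  C[2][0] = min over k of (A[2][0] + B[0][0] = 6 + -4 = 2, A[2][1] + B[1][0] = -1 + 6 = 5, A[2][2] + B[2][0] = -4 + -3 = -7) = -7 (attained at k = 2)
  C[2][1] = min over k of (A[2][0] + B[0][1] = 6 + 10 = 16, A[2][1] + B[1][1] = -1 + -4 = -5, A[2][2] + B[2][1] = -4 + 2 = -2) = -5 (attained at k = 1)
  C[2][2] = min over k of (A[2][0] + B[0][2] = 6 + 4 = 10, A[2][1] + B[1][2] = -1 + 10 = 9, A[2][2] + B[2][2] = -4 + 2 = -2) = -2 (attained at k = 2)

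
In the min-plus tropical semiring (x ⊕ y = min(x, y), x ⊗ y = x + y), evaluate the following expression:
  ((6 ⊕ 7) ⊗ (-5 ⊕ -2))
((6 ⊕ 7) ⊗ (-5 ⊕ -2)) = 1

Expand innermost to outermost. Recall ⊕ takes the minimum of its arguments and ⊗ takes their sum. Working out the expression ((6 ⊕ 7) ⊗ (-5 ⊕ -2)) gives 1.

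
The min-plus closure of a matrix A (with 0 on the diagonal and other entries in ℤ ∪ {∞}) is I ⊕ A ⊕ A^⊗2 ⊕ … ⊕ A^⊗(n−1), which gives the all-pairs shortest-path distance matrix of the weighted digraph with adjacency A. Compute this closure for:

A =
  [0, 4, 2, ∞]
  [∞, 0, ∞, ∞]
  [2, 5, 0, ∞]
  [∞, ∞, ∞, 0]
Closure =
  [0, 4, 2, ∞]
  [∞, 0, ∞, ∞]
  [2, 5, 0, ∞]
  [∞, ∞, ∞, 0]

This is the Floyd-Warshall all-pairs shortest-path computation. For each intermediate vertex k = 0, 1, …, 3, update dist[i][j] ← min(dist[i][j], dist[i][k] + dist[k][j]). The final matrix gives, for each (i, j), the minimum total weight of any directed path from i to j (possibly empty when i = j).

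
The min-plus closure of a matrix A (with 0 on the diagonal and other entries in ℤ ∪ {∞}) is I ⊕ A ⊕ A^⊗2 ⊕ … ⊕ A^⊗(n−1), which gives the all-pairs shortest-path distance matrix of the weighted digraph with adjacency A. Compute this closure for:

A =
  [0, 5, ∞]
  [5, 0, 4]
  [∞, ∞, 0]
Closure =
  [0, 5, 9]
  [5, 0, 4]
  [∞, ∞, 0]

This is the Floyd-Warshall all-pairs shortest-path computation. For each intermediate vertex k = 0, 1, …, 2, update dist[i][j] ← min(dist[i][j], dist[i][k] + dist[k][j]). The final matrix gives, for each (i, j), the minimum total weight of any directed path from i to j (possibly empty when i = j).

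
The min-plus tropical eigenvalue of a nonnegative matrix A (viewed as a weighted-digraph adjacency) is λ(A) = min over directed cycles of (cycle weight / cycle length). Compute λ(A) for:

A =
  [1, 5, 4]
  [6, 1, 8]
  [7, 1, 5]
λ(A) = 1

Enumerate directed cycles and compute their means (weight / length). Sample:
  cycle 0 → 0: weight = 1, length = 1, mean = 1/1 ≈ 1.000
  cycle 1 → 1: weight = 1, length = 1, mean = 1/1 ≈ 1.000
  cycle 2 → 2: weight = 5, length = 1, mean = 5/1 ≈ 5.000
  cycle 0 → 1 → 0: weight = 11, length = 2, mean = 11/2 ≈ 5.500
  cycle 0 → 2 → 0: weight = 11, length = 2, mean = 11/2 ≈ 5.500
  cycle 1 → 0 → 1: weight = 11, length = 2, mean = 11/2 ≈ 5.500
Minimum mean = 1.000, attained e.g. along the cycle 0 → 0 with weight 1 and length 1. So λ(A) = 1/1 = 1.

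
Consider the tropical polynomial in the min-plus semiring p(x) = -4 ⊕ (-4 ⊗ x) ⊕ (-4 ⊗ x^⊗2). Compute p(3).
p(3) = -4

A tropical monomial a ⊗ x^⊗i evaluates to a + i · x. Evaluating each term at x = 3:
  Term 0 contributes -4 + 0 · 3 = -4
  Term 1 contributes -4 + 1 · 3 = -1
  Term 2 contributes -4 + 2 · 3 = 2
p(3) = ⊕ of these = min[-4, -1, 2] = -4.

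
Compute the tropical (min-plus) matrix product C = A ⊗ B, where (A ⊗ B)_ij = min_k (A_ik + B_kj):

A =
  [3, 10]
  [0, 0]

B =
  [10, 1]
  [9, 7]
A ⊗ B =
  [13, 4]
  [9, 1]

Apply the min-plus product entry-by-entry:
  C[0][0] = min over k of (A[0][0] + B[0][0] = 3 + 10 = 13, A[0][1] + B[1][0] = 10 + 9 = 19) = 13 (attained at k = 0)
  C[0][1] = min over k of (A[0][0] + B[0][1] = 3 + 1 = 4, A[0][1] + B[1][1] = 10 + 7 = 17) = 4 (attained at k = 0)
  C[1][0] = min over k of (A[1][0] + B[0][0] = 0 + 10 = 10, A[1][1] + B[1][0] = 0 + 9 = 9) = 9 (attained at k = 1)
  C[1][1] = min over k of (A[1][0] + B[0][1] = 0 + 1 = 1, A[1][1] + B[1][1] = 0 + 7 = 7) = 1 (attained at k = 0)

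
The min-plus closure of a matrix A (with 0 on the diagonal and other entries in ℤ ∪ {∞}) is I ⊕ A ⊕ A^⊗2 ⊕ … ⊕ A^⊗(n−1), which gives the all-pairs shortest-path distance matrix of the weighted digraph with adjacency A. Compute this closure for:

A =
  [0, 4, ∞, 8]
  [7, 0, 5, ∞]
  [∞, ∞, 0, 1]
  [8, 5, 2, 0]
Closure =
  [0, 4, 9, 8]
  [7, 0, 5, 6]
  [9, 6, 0, 1]
  [8, 5, 2, 0]

This is the Floyd-Warshall all-pairs shortest-path computation. For each intermediate vertex k = 0, 1, …, 3, update dist[i][j] ← min(dist[i][j], dist[i][k] + dist[k][j]). The final matrix gives, for each (i, j), the minimum total weight of any directed path from i to j (possibly empty when i = j).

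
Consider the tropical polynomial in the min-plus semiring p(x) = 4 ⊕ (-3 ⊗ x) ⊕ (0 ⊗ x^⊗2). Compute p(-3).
p(-3) = -6

A tropical monomial a ⊗ x^⊗i evaluates to a + i · x. Evaluating each term at x = -3:
  Term 0 contributes 4 + 0 · -3 = 4
  Term 1 contributes -3 + 1 · -3 = -6
  Term 2 contributes 0 + 2 · -3 = -6
p(-3) = ⊕ of these = min[4, -6, -6] = -6.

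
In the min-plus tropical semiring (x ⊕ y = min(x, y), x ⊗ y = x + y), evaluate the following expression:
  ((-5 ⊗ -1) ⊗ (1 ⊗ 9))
((-5 ⊗ -1) ⊗ (1 ⊗ 9)) = 4

Expand innermost to outermost. Recall ⊕ takes the minimum of its arguments and ⊗ takes their sum. Working out the expression ((-5 ⊗ -1) ⊗ (1 ⊗ 9)) gives 4.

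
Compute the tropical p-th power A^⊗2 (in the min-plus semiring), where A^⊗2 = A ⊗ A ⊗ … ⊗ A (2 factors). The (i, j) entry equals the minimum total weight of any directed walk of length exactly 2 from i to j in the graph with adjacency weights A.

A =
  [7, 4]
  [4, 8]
A^⊗2 =
  [8, 11]
  [11, 8]

Each entry (A^⊗2)_ij equals the minimum over all length-2 walks i = v_0 → v_1 → … → v_2 = j of Σ_t A[v_t][v_{t+1}]. For example, for (i, j) = (0, 1) we minimise over 2 possible intermediate vertex sequences; the minimum is 11, attained along the walk 0 → 0 → 1.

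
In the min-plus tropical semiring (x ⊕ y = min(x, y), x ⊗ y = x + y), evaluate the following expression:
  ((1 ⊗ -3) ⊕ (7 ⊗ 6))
((1 ⊗ -3) ⊕ (7 ⊗ 6)) = -2

Expand innermost to outermost. Recall ⊕ takes the minimum of its arguments and ⊗ takes their sum. Working out the expression ((1 ⊗ -3) ⊕ (7 ⊗ 6)) gives -2.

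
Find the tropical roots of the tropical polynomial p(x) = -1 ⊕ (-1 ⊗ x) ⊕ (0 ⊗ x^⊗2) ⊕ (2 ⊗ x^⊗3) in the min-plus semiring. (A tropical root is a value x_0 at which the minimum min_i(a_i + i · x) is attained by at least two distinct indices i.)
Roots: {-2, -1, 0}

Each tropical root is a break point of the lower envelope of the lines y = a_i + i · x (there are 4 lines, with slopes 0, 1, ..., 3). Only the lines that attain the minimum somewhere contribute to roots; other lines are dominated. Here the surviving (envelope) indices are i = 3, i = 2, i = 1, i = 0.
Intersections between consecutive envelope lines give the roots: for adjacent envelope indices i < j the intersection is x = (a_i − a_j) / (j − i). Reading off the sorted break points: {-2, -1, 0}.
Verification: at each break x_0, at least two indices attain the minimum of min_i(a_i + i · x_0).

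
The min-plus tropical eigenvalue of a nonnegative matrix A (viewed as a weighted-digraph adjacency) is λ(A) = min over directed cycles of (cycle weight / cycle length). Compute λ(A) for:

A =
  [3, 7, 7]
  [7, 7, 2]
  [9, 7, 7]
λ(A) = 3

Enumerate directed cycles and compute their means (weight / length). Sample:
  cycle 0 → 0: weight = 3, length = 1, mean = 3/1 ≈ 3.000
  cycle 1 → 1: weight = 7, length = 1, mean = 7/1 ≈ 7.000
  cycle 2 → 2: weight = 7, length = 1, mean = 7/1 ≈ 7.000
  cycle 0 → 1 → 0: weight = 14, length = 2, mean = 14/2 ≈ 7.000
  cycle 0 → 2 → 0: weight = 16, length = 2, mean = 16/2 ≈ 8.000
  cycle 1 → 0 → 1: weight = 14, length = 2, mean = 14/2 ≈ 7.000
Minimum mean = 3.000, attained e.g. along the cycle 0 → 0 with weight 3 and length 1. So λ(A) = 3/1 = 3.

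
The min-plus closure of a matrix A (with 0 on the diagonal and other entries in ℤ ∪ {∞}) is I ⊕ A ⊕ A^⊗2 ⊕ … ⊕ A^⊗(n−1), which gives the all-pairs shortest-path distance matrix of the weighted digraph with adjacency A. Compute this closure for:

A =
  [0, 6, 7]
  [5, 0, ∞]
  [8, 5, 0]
Closure =
  [0, 6, 7]
  [5, 0, 12]
  [8, 5, 0]

This is the Floyd-Warshall all-pairs shortest-path computation. For each intermediate vertex k = 0, 1, …, 2, update dist[i][j] ← min(dist[i][j], dist[i][k] + dist[k][j]). The final matrix gives, for each (i, j), the minimum total weight of any directed path from i to j (possibly empty when i = j).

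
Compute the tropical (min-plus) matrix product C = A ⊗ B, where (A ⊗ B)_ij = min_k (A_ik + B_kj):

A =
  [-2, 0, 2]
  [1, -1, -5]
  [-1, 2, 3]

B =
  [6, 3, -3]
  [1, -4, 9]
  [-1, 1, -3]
A ⊗ B =
  [1, -4, -5]
  [-6, -5, -8]
  [2, -2, -4]

Apply the min-plus product entry-by-entry:
  C[0][0] = min over k of (A[0][0] + B[0][0] = -2 + 6 = 4, A[0][1] + B[1][0] = 0 + 1 = 1, A[0][2] + B[2][0] = 2 + -1 = 1) = 1 (attained at k = 1)
  C[0][1] = min over k of (A[0][0] + B[0][1] = -2 + 3 = 1, A[0][1] + B[1][1] = 0 + -4 = -4, A[0][2] + B[2][1] = 2 + 1 = 3) = -4 (attained at k = 1)
  C[0][2] = min over k of (A[0][0] + B[0][2] = -2 + -3 = -5, A[0][1] + B[1][2] = 0 + 9 = 9, A[0][2] + B[2][2] = 2 + -3 = -1) = -5 (attained at k = 0)
  C[1][0] = min over k of (A[1][0] + B[0][0] = 1 + 6 = 7, A[1][1] + B[1][0] = -1 + 1 = 0, A[1][2] + B[2][0] = -5 + -1 = -6) = -6 (attained at k = 2)
  C[1][1] = min over k of (A[1][0] + B[0][1] = 1 + 3 = 4, A[1][1] + B[1][1] = -1 + -4 = -5, A[1][2] + B[2][1] = -5 + 1 = -4) = -5 (attained at k = 1)
  C[1][2] = min over k of (A[1][0] + B[0][2] = 1 + -3 = -2, A[1][1] + B[1][2] = -1 + 9 = 8, A[1][2] + B[2][2] = -5 + -3 = -8) = -8 (attained at k = 2)
  C[2][0] = min over k of (A[2][0] + B[0][0] = -1 + 6 = 5, A[2][1] + B[1][0] = 2 + 1 = 3, A[2][2] + B[2][0] = 3 + -1 = 2) = 2 (attained at k = 2)
  C[2][1] = min over k of (A[2][0] + B[0][1] = -1 + 3 = 2, A[2][1] + B[1][1] = 2 + -4 = -2, A[2][2] + B[2][1] = 3 + 1 = 4) = -2 (attained at k = 1)
  C[2][2] = min over k of (A[2][0] + B[0][2] = -1 + -3 = -4, A[2][1] + B[1][2] = 2 + 9 = 11, A[2][2] + B[2][2] = 3 + -3 = 0) = -4 (attained at k = 0)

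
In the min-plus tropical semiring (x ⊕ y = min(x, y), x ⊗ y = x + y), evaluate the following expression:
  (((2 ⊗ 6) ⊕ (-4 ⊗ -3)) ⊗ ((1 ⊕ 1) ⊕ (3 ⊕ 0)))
(((2 ⊗ 6) ⊕ (-4 ⊗ -3)) ⊗ ((1 ⊕ 1) ⊕ (3 ⊕ 0))) = -7

Expand innermost to outermost. Recall ⊕ takes the minimum of its arguments and ⊗ takes their sum. Working out the expression (((2 ⊗ 6) ⊕ (-4 ⊗ -3)) ⊗ ((1 ⊕ 1) ⊕ (3 ⊕ 0))) gives -7.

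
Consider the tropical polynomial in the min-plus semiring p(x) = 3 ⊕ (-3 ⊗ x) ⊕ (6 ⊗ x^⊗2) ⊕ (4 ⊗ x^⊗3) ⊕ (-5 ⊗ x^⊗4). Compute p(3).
p(3) = 0

A tropical monomial a ⊗ x^⊗i evaluates to a + i · x. Evaluating each term at x = 3:
  Term 0 contributes 3 + 0 · 3 = 3
  Term 1 contributes -3 + 1 · 3 = 0
  Term 2 contributes 6 + 2 · 3 = 12
  Term 3 contributes 4 + 3 · 3 = 13
  Term 4 contributes -5 + 4 · 3 = 7
p(3) = ⊕ of these = min[3, 0, 12, 13, 7] = 0.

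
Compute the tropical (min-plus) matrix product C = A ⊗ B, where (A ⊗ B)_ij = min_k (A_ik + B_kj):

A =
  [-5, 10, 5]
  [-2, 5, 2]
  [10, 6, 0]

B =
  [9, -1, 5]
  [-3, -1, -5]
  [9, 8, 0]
A ⊗ B =
  [4, -6, 0]
  [2, -3, 0]
  [3, 5, 0]

Apply the min-plus product entry-by-entry:
  C[0][0] = min over k of (A[0][0] + B[0][0] = -5 + 9 = 4, A[0][1] + B[1][0] = 10 + -3 = 7, A[0][2] + B[2][0] = 5 + 9 = 14) = 4 (attained at k = 0)
  C[0][1] = min over k of (A[0][0] + B[0][1] = -5 + -1 = -6, A[0][1] + B[1][1] = 10 + -1 = 9, A[0][2] + B[2][1] = 5 + 8 = 13) = -6 (attained at k = 0)
  C[0][2] = min over k of (A[0][0] + B[0][2] = -5 + 5 = 0, A[0][1] + B[1][2] = 10 + -5 = 5, A[0][2] + B[2][2] = 5 + 0 = 5) = 0 (attained at k = 0)
  C[1][0] = min over k of (A[1][0] + B[0][0] = -2 + 9 = 7, A[1][1] + B[1][0] = 5 + -3 = 2, A[1][2] + B[2][0] = 2 + 9 = 11) = 2 (attained at k = 1)
  C[1][1] = min over k of (A[1][0] + B[0][1] = -2 + -1 = -3, A[1][1] + B[1][1] = 5 + -1 = 4, A[1][2] + B[2][1] = 2 + 8 = 10) = -3 (attained at k = 0)
  C[1][2] = min over k of (A[1][0] + B[0][2] = -2 + 5 = 3, A[1][1] + B[1][2] = 5 + -5 = 0, A[1][2] + B[2][2] = 2 + 0 = 2) = 0 (attained at k = 1)
  C[2][0] = min over k of (A[2][0] + B[0][0] = 10 + 9 = 19, A[2][1] + B[1][0] = 6 + -3 = 3, A[2][2] + B[2][0] = 0 + 9 = 9) = 3 (attained at k = 1)
  C[2][1] = min over k of (A[2][0] + B[0][1] = 10 + -1 = 9, A[2][1] + B[1][1] = 6 + -1 = 5, A[2][2] + B[2][1] = 0 + 8 = 8) = 5 (attained at k = 1)
  C[2][2] = min over k of (A[2][0] + B[0][2] = 10 + 5 = 15, A[2][1] + B[1][2] = 6 + -5 = 1, A[2][2] + B[2][2] = 0 + 0 = 0) = 0 (attained at k = 2)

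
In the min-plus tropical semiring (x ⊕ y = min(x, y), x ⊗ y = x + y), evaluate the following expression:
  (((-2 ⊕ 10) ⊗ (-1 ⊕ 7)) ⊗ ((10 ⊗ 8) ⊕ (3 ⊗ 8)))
(((-2 ⊕ 10) ⊗ (-1 ⊕ 7)) ⊗ ((10 ⊗ 8) ⊕ (3 ⊗ 8))) = 8

Expand innermost to outermost. Recall ⊕ takes the minimum of its arguments and ⊗ takes their sum. Working out the expression (((-2 ⊕ 10) ⊗ (-1 ⊕ 7)) ⊗ ((10 ⊗ 8) ⊕ (3 ⊗ 8))) gives 8.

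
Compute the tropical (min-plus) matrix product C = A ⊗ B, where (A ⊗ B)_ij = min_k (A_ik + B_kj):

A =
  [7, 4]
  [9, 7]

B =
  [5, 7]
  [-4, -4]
A ⊗ B =
  [0, 0]
  [3, 3]

Apply the min-plus product entry-by-entry:
  C[0][0] = min over k of (A[0][0] + B[0][0] = 7 + 5 = 12, A[0][1] + B[1][0] = 4 + -4 = 0) = 0 (attained at k = 1)
  C[0][1] = min over k of (A[0][0] + B[0][1] = 7 + 7 = 14, A[0][1] + B[1][1] = 4 + -4 = 0) = 0 (attained at k = 1)
  C[1][0] = min over k of (A[1][0] + B[0][0] = 9 + 5 = 14, A[1][1] + B[1][0] = 7 + -4 = 3) = 3 (attained at k = 1)
  C[1][1] = min over k of (A[1][0] + B[0][1] = 9 + 7 = 16, A[1][1] + B[1][1] = 7 + -4 = 3) = 3 (attained at k = 1)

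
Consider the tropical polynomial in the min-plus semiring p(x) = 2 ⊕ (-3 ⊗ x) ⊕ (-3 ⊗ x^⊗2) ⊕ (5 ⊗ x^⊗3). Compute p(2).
p(2) = -1

A tropical monomial a ⊗ x^⊗i evaluates to a + i · x. Evaluating each term at x = 2:
  Term 0 contributes 2 + 0 · 2 = 2
  Term 1 contributes -3 + 1 · 2 = -1
  Term 2 contributes -3 + 2 · 2 = 1
  Term 3 contributes 5 + 3 · 2 = 11
p(2) = ⊕ of these = min[2, -1, 1, 11] = -1.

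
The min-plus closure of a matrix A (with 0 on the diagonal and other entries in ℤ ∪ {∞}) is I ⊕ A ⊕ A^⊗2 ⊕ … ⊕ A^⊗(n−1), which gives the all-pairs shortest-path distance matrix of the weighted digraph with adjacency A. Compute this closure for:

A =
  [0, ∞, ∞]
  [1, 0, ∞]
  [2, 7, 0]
Closure =
  [0, ∞, ∞]
  [1, 0, ∞]
  [2, 7, 0]

This is the Floyd-Warshall all-pairs shortest-path computation. For each intermediate vertex k = 0, 1, …, 2, update dist[i][j] ← min(dist[i][j], dist[i][k] + dist[k][j]). The final matrix gives, for each (i, j), the minimum total weight of any directed path from i to j (possibly empty when i = j).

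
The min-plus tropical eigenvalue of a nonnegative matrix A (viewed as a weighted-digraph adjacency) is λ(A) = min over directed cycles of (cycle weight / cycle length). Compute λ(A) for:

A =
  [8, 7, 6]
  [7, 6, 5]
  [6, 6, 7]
λ(A) = 11/2

Enumerate directed cycles and compute their means (weight / length). Sample:
  cycle 0 → 0: weight = 8, length = 1, mean = 8/1 ≈ 8.000
  cycle 1 → 1: weight = 6, length = 1, mean = 6/1 ≈ 6.000
  cycle 2 → 2: weight = 7, length = 1, mean = 7/1 ≈ 7.000
  cycle 0 → 1 → 0: weight = 14, length = 2, mean = 14/2 ≈ 7.000
  cycle 0 → 2 → 0: weight = 12, length = 2, mean = 12/2 ≈ 6.000
  cycle 1 → 0 → 1: weight = 14, length = 2, mean = 14/2 ≈ 7.000
Minimum mean = 5.500, attained e.g. along the cycle 1 → 2 → 1 with weight 11 and length 2. So λ(A) = 11/2 = 11/2.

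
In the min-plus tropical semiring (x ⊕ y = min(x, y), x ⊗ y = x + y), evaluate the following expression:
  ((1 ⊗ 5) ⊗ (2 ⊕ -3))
((1 ⊗ 5) ⊗ (2 ⊕ -3)) = 3

Expand innermost to outermost. Recall ⊕ takes the minimum of its arguments and ⊗ takes their sum. Working out the expression ((1 ⊗ 5) ⊗ (2 ⊕ -3)) gives 3.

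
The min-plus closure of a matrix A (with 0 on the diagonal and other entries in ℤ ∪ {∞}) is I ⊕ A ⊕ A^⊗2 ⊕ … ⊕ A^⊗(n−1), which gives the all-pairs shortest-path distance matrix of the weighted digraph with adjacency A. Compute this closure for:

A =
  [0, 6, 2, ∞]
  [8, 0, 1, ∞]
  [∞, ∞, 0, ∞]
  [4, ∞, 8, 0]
Closure =
  [0, 6, 2, ∞]
  [8, 0, 1, ∞]
  [∞, ∞, 0, ∞]
  [4, 10, 6, 0]

This is the Floyd-Warshall all-pairs shortest-path computation. For each intermediate vertex k = 0, 1, …, 3, update dist[i][j] ← min(dist[i][j], dist[i][k] + dist[k][j]). The final matrix gives, for each (i, j), the minimum total weight of any directed path from i to j (possibly empty when i = j).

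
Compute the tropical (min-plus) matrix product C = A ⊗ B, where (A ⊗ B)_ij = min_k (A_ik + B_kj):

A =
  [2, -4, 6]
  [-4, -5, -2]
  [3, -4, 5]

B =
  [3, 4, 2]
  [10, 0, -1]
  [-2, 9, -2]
A ⊗ B =
  [4, -4, -5]
  [-4, -5, -6]
  [3, -4, -5]

Apply the min-plus product entry-by-entry:
  C[0][0] = min over k of (A[0][0] + B[0][0] = 2 + 3 = 5, A[0][1] + B[1][0] = -4 + 10 = 6, A[0][2] + B[2][0] = 6 + -2 = 4) = 4 (attained at k = 2)
  C[0][1] = min over k of (A[0][0] + B[0][1] = 2 + 4 = 6, A[0][1] + B[1][1] = -4 + 0 = -4, A[0][2] + B[2][1] = 6 + 9 = 15) = -4 (attained at k = 1)
  C[0][2] = min over k of (A[0][0] + B[0][2] = 2 + 2 = 4, A[0][1] + B[1][2] = -4 + -1 = -5, A[0][2] + B[2][2] = 6 + -2 = 4) = -5 (attained at k = 1)
  C[1][0] = min over k of (A[1][0] + B[0][0] = -4 + 3 = -1, A[1][1] + B[1][0] = -5 + 10 = 5, A[1][2] + B[2][0] = -2 + -2 = -4) = -4 (attained at k = 2)
  C[1][1] = min over k of (A[1][0] + B[0][1] = -4 + 4 = 0, A[1][1] + B[1][1] = -5 + 0 = -5, A[1][2] + B[2][1] = -2 + 9 = 7) = -5 (attained at k = 1)
  C[1][2] = min over k of (A[1][0] + B[0][2] = -4 + 2 = -2, A[1][1] + B[1][2] = -5 + -1 = -6, A[1][2] + B[2][2] = -2 + -2 = -4) = -6 (attained at k = 1)
  C[2][0] = min over k of (A[2][0] + B[0][0] = 3 + 3 = 6, A[2][1] + B[1][0] = -4 + 10 = 6, A[2][2] + B[2][0] = 5 + -2 = 3) = 3 (attained at k = 2)
  C[2][1] = min over k of (A[2][0] + B[0][1] = 3 + 4 = 7, A[2][1] + B[1][1] = -4 + 0 = -4, A[2][2] + B[2][1] = 5 + 9 = 14) = -4 (attained at k = 1)
  C[2][2] = min over k of (A[2][0] + B[0][2] = 3 + 2 = 5, A[2][1] + B[1][2] = -4 + -1 = -5, A[2][2] + B[2][2] = 5 + -2 = 3) = -5 (attained at k = 1)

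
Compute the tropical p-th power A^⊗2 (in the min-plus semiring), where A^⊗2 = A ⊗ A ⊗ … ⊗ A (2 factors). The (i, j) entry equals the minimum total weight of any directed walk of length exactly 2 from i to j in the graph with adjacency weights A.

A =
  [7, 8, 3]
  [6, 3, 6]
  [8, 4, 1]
A^⊗2 =
  [11, 7, 4]
  [9, 6, 7]
  [9, 5, 2]

Each entry (A^⊗2)_ij equals the minimum over all length-2 walks i = v_0 → v_1 → … → v_2 = j of Σ_t A[v_t][v_{t+1}]. For example, for (i, j) = (0, 2) we minimise over 3 possible intermediate vertex sequences; the minimum is 4, attained along the walk 0 → 2 → 2.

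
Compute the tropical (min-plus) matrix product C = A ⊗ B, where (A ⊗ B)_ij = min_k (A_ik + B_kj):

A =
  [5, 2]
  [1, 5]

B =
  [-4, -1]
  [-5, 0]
A ⊗ B =
  [-3, 2]
  [-3, 0]

Apply the min-plus product entry-by-entry:
  C[0][0] = min over k of (A[0][0] + B[0][0] = 5 + -4 = 1, A[0][1] + B[1][0] = 2 + -5 = -3) = -3 (attained at k = 1)
  C[0][1] = min over k of (A[0][0] + B[0][1] = 5 + -1 = 4, A[0][1] + B[1][1] = 2 + 0 = 2) = 2 (attained at k = 1)
  C[1][0] = min over k of (A[1][0] + B[0][0] = 1 + -4 = -3, A[1][1] + B[1][0] = 5 + -5 = 0) = -3 (attained at k = 0)
  C[1][1] = min over k of (A[1][0] + B[0][1] = 1 + -1 = 0, A[1][1] + B[1][1] = 5 + 0 = 5) = 0 (attained at k = 0)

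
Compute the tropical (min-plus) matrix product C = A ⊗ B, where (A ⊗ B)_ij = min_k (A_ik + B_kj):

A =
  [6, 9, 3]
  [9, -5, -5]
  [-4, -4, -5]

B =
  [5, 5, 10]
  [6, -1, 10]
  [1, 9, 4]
A ⊗ B =
  [4, 8, 7]
  [-4, -6, -1]
  [-4, -5, -1]

Apply the min-plus product entry-by-entry:
  C[0][0] = min over k of (A[0][0] + B[0][0] = 6 + 5 = 11, A[0][1] + B[1][0] = 9 + 6 = 15, A[0][2] + B[2][0] = 3 + 1 = 4) = 4 (attained at k = 2)
  C[0][1] = min over k of (A[0][0] + B[0][1] = 6 + 5 = 11, A[0][1] + B[1][1] = 9 + -1 = 8, A[0][2] + B[2][1] = 3 + 9 = 12) = 8 (attained at k = 1)
  C[0][2] = min over k of (A[0][0] + B[0][2] = 6 + 10 = 16, A[0][1] + B[1][2] = 9 + 10 = 19, A[0][2] + B[2][2] = 3 + 4 = 7) = 7 (attained at k = 2)
  C[1][0] = min over k of (A[1][0] + B[0][0] = 9 + 5 = 14, A[1][1] + B[1][0] = -5 + 6 = 1, A[1][2] + B[2][0] = -5 + 1 = -4) = -4 (attained at k = 2)
  C[1][1] = min over k of (A[1][0] + B[0][1] = 9 + 5 = 14, A[1][1] + B[1][1] = -5 + -1 = -6, A[1][2] + B[2][1] = -5 + 9 = 4) = -6 (attained at k = 1)
  C[1][2] = min over k of (A[1][0] + B[0][2] = 9 + 10 = 19, A[1][1] + B[1][2] = -5 + 10 = 5, A[1][2] + B[2][2] = -5 + 4 = -1) = -1 (attained at k = 2)
  C[2][0] = min over k of (A[2][0] + B[0][0] = -4 + 5 = 1, A[2][1] + B[1][0] = -4 + 6 = 2, A[2][2] + B[2][0] = -5 + 1 = -4) = -4 (attained at k = 2)
  C[2][1] = min over k of (A[2][0] + B[0][1] = -4 + 5 = 1, A[2][1] + B[1][1] = -4 + -1 = -5, A[2][2] + B[2][1] = -5 + 9 = 4) = -5 (attained at k = 1)
  C[2][2] = min over k of (A[2][0] + B[0][2] = -4 + 10 = 6, A[2][1] + B[1][2] = -4 + 10 = 6, A[2][2] + B[2][2] = -5 + 4 = -1) = -1 (attained at k = 2)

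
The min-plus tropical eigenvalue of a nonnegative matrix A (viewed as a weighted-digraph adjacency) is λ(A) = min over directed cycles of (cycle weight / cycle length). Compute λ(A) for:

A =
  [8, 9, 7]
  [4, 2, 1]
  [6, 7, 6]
λ(A) = 2

Enumerate directed cycles and compute their means (weight / length). Sample:
  cycle 0 → 0: weight = 8, length = 1, mean = 8/1 ≈ 8.000
  cycle 1 → 1: weight = 2, length = 1, mean = 2/1 ≈ 2.000
  cycle 2 → 2: weight = 6, length = 1, mean = 6/1 ≈ 6.000
  cycle 0 → 1 → 0: weight = 13, length = 2, mean = 13/2 ≈ 6.500
  cycle 0 → 2 → 0: weight = 13, length = 2, mean = 13/2 ≈ 6.500
  cycle 1 → 0 → 1: weight = 13, length = 2, mean = 13/2 ≈ 6.500
Minimum mean = 2.000, attained e.g. along the cycle 1 → 1 with weight 2 and length 1. So λ(A) = 2/1 = 2.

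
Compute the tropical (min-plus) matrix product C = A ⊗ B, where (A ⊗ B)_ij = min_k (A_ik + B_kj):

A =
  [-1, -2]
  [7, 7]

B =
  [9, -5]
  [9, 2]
A ⊗ B =
  [7, -6]
  [16, 2]

Apply the min-plus product entry-by-entry:
  C[0][0] = min over k of (A[0][0] + B[0][0] = -1 + 9 = 8, A[0][1] + B[1][0] = -2 + 9 = 7) = 7 (attained at k = 1)
  C[0][1] = min over k of (A[0][0] + B[0][1] = -1 + -5 = -6, A[0][1] + B[1][1] = -2 + 2 = 0) = -6 (attained at k = 0)
  C[1][0] = min over k of (A[1][0] + B[0][0] = 7 + 9 = 16, A[1][1] + B[1][0] = 7 + 9 = 16) = 16 (attained at k = 0)
  C[1][1] = min over k of (A[1][0] + B[0][1] = 7 + -5 = 2, A[1][1] + B[1][1] = 7 + 2 = 9) = 2 (attained at k = 0)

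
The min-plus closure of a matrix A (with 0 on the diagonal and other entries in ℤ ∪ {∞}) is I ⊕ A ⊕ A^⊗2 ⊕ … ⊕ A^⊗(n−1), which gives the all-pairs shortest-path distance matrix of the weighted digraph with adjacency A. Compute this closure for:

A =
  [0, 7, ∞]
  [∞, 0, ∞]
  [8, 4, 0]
Closure =
  [0, 7, ∞]
  [∞, 0, ∞]
  [8, 4, 0]

This is the Floyd-Warshall all-pairs shortest-path computation. For each intermediate vertex k = 0, 1, …, 2, update dist[i][j] ← min(dist[i][j], dist[i][k] + dist[k][j]). The final matrix gives, for each (i, j), the minimum total weight of any directed path from i to j (possibly empty when i = j).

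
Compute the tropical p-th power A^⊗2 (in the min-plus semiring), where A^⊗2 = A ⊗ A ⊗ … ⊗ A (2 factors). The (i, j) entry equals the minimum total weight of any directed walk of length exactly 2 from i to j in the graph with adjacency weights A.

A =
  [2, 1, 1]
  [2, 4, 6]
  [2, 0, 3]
A^⊗2 =
  [3, 1, 3]
  [4, 3, 3]
  [2, 3, 3]

Each entry (A^⊗2)_ij equals the minimum over all length-2 walks i = v_0 → v_1 → … → v_2 = j of Σ_t A[v_t][v_{t+1}]. For example, for (i, j) = (0, 2) we minimise over 3 possible intermediate vertex sequences; the minimum is 3, attained along the walk 0 → 0 → 2.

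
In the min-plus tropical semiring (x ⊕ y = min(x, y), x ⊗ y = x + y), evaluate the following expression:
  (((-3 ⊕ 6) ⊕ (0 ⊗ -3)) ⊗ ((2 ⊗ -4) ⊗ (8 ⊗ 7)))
(((-3 ⊕ 6) ⊕ (0 ⊗ -3)) ⊗ ((2 ⊗ -4) ⊗ (8 ⊗ 7))) = 10

Expand innermost to outermost. Recall ⊕ takes the minimum of its arguments and ⊗ takes their sum. Working out the expression (((-3 ⊕ 6) ⊕ (0 ⊗ -3)) ⊗ ((2 ⊗ -4) ⊗ (8 ⊗ 7))) gives 10.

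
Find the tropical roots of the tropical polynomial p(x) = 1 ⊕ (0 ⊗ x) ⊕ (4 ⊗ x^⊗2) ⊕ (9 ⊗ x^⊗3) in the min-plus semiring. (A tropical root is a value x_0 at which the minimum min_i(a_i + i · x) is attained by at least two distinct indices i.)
Roots: {-5, -4, 1}

Each tropical root is a break point of the lower envelope of the lines y = a_i + i · x (there are 4 lines, with slopes 0, 1, ..., 3). Only the lines that attain the minimum somewhere contribute to roots; other lines are dominated. Here the surviving (envelope) indices are i = 3, i = 2, i = 1, i = 0.
Intersections between consecutive envelope lines give the roots: for adjacent envelope indices i < j the intersection is x = (a_i − a_j) / (j − i). Reading off the sorted break points: {-5, -4, 1}.
Verification: at each break x_0, at least two indices attain the minimum of min_i(a_i + i · x_0).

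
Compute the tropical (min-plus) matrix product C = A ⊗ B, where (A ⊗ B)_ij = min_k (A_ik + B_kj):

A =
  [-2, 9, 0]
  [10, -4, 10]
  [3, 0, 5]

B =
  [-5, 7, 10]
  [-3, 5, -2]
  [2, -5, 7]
A ⊗ B =
  [-7, -5, 7]
  [-7, 1, -6]
  [-3, 0, -2]

Apply the min-plus product entry-by-entry:
  C[0][0] = min over k of (A[0][0] + B[0][0] = -2 + -5 = -7, A[0][1] + B[1][0] = 9 + -3 = 6, A[0][2] + B[2][0] = 0 + 2 = 2) = -7 (attained at k = 0)
  C[0][1] = min over k of (A[0][0] + B[0][1] = -2 + 7 = 5, A[0][1] + B[1][1] = 9 + 5 = 14, A[0][2] + B[2][1] = 0 + -5 = -5) = -5 (attained at k = 2)
  C[0][2] = min over k of (A[0][0] + B[0][2] = -2 + 10 = 8, A[0][1] + B[1][2] = 9 + -2 = 7, A[0][2] + B[2][2] = 0 + 7 = 7) = 7 (attained at k = 1)
  C[1][0] = min over k of (A[1][0] + B[0][0] = 10 + -5 = 5, A[1][1] + B[1][0] = -4 + -3 = -7, A[1][2] + B[2][0] = 10 + 2 = 12) = -7 (attained at k = 1)
  C[1][1] = min over k of (A[1][0] + B[0][1] = 10 + 7 = 17, A[1][1] + B[1][1] = -4 + 5 = 1, A[1][2] + B[2][1] = 10 + -5 = 5) = 1 (attained at k = 1)
  C[1][2] = min over k of (A[1][0] + B[0][2] = 10 + 10 = 20, A[1][1] + B[1][2] = -4 + -2 = -6, A[1][2] + B[2][2] = 10 + 7 = 17) = -6 (attained at k = 1)
  C[2][0] = min over k of (A[2][0] + B[0][0] = 3 + -5 = -2, A[2][1] + B[1][0] = 0 + -3 = -3, A[2][2] + B[2][0] = 5 + 2 = 7) = -3 (attained at k = 1)
  C[2][1] = min over k of (A[2][0] + B[0][1] = 3 + 7 = 10, A[2][1] + B[1][1] = 0 + 5 = 5, A[2][2] + B[2][1] = 5 + -5 = 0) = 0 (attained at k = 2)
  C[2][2] = min over k of (A[2][0] + B[0][2] = 3 + 10 = 13, A[2][1] + B[1][2] = 0 + -2 = -2, A[2][2] + B[2][2] = 5 + 7 = 12) = -2 (attained at k = 1)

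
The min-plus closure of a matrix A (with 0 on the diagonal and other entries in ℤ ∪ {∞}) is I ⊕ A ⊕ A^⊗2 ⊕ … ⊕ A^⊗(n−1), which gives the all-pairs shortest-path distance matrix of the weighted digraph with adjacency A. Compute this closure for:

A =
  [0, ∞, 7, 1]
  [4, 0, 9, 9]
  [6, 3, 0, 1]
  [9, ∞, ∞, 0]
Closure =
  [0, 10, 7, 1]
  [4, 0, 9, 5]
  [6, 3, 0, 1]
  [9, 19, 16, 0]

This is the Floyd-Warshall all-pairs shortest-path computation. For each intermediate vertex k = 0, 1, …, 3, update dist[i][j] ← min(dist[i][j], dist[i][k] + dist[k][j]). The final matrix gives, for each (i, j), the minimum total weight of any directed path from i to j (possibly empty when i = j).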